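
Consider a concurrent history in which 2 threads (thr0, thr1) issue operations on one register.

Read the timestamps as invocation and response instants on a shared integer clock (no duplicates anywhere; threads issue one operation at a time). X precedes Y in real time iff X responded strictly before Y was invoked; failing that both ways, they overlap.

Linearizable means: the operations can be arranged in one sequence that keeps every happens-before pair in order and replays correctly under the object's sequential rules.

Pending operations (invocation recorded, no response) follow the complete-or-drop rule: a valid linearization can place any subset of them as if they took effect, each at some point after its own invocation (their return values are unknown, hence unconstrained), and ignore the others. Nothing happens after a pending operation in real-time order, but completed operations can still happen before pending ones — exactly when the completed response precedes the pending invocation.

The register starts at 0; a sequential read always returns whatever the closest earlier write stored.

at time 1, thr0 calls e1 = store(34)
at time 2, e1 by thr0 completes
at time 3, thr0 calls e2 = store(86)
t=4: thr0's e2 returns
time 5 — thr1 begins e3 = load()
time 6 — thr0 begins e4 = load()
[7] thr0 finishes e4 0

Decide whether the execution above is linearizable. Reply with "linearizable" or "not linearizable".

not linearizable

through event 6 a valid linearization exists; event 7 (e4 responding at time 7) ends that
a single order respects real time; the 3 completed register operations fail replay along it
include/drop combinations of the 1 pending operation (e3) were all tried; none helps
for example e1, e2, e4 (pending dropped) fails at step 3: e4 load() → 0 is not legal there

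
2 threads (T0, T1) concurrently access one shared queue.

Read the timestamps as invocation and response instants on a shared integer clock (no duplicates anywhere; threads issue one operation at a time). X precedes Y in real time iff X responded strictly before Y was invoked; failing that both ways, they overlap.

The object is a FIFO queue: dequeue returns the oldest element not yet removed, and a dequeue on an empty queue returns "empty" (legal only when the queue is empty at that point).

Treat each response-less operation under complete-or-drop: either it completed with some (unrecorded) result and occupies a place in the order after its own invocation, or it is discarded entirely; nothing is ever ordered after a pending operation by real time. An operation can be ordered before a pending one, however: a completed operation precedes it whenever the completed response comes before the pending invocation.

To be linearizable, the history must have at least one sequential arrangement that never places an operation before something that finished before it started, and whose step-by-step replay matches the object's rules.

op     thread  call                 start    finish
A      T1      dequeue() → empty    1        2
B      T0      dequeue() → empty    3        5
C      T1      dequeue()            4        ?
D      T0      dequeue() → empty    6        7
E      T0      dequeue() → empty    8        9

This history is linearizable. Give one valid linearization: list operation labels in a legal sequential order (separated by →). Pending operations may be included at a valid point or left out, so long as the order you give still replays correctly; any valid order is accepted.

step 1: A dequeue() → empty — queue <>
step 2: B dequeue() → empty — queue <>
step 3: C dequeue() (pending, included) — queue <>
step 4: D dequeue() → empty — queue <>
step 5: E dequeue() → empty — queue <>

A → B → C → D → E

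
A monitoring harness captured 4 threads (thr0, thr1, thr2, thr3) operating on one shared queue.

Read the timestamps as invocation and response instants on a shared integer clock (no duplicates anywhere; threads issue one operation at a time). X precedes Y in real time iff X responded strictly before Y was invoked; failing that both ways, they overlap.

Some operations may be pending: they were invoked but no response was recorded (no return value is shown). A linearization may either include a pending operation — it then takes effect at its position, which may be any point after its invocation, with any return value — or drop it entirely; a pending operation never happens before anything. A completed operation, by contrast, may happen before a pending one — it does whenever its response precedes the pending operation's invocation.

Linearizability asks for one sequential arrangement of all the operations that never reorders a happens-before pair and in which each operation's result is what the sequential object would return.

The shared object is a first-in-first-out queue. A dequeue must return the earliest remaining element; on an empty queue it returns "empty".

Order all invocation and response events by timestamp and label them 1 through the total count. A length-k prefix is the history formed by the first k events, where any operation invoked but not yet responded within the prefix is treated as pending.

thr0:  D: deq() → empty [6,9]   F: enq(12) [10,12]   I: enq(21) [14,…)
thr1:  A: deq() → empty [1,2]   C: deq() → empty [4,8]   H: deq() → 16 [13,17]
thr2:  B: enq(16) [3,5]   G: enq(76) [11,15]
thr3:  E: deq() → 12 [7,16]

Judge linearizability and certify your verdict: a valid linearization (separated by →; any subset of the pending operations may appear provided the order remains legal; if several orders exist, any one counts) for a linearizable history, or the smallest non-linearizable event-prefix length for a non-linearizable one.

prefix check: 1..15 passes, 1..16 fails once E's time-16 response joins
all 28 real-time-respecting orders fail — 7 completed queue operations, no legal replay
no escape via the 2 pending operations (H, I): every completion choice fails
take A, B, C, D, E, F, G (pending dropped): step 3 already fails, because C deq() → empty cannot occur there
take A, B, C, D, E, G, F (pending dropped): step 3 already fails, because C deq() → empty cannot occur there

not linearizable — minimal violating prefix: 16 events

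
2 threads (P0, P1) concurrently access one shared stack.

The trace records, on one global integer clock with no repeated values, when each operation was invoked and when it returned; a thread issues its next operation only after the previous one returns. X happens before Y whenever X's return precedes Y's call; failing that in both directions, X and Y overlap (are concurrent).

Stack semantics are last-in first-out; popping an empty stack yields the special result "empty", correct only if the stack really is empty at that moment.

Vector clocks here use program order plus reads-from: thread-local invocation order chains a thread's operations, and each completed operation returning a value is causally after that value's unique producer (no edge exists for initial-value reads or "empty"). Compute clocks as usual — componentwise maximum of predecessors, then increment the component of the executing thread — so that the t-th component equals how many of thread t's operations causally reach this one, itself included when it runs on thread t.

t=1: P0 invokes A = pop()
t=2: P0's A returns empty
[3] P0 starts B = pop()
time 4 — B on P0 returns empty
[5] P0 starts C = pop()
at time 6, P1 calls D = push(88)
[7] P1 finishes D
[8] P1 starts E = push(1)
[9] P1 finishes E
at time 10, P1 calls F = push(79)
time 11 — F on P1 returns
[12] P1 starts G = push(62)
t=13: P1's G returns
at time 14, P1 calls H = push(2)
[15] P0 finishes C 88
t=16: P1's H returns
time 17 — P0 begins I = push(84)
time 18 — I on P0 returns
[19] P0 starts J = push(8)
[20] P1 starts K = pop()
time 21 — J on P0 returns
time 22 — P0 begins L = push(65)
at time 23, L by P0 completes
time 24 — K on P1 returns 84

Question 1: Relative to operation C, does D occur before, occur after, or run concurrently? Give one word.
Answer: concurrent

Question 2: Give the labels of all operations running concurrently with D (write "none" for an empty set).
Answer: C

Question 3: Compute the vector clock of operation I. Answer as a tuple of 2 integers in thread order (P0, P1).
Answer: (4, 1)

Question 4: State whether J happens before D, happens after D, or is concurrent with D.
Answer: after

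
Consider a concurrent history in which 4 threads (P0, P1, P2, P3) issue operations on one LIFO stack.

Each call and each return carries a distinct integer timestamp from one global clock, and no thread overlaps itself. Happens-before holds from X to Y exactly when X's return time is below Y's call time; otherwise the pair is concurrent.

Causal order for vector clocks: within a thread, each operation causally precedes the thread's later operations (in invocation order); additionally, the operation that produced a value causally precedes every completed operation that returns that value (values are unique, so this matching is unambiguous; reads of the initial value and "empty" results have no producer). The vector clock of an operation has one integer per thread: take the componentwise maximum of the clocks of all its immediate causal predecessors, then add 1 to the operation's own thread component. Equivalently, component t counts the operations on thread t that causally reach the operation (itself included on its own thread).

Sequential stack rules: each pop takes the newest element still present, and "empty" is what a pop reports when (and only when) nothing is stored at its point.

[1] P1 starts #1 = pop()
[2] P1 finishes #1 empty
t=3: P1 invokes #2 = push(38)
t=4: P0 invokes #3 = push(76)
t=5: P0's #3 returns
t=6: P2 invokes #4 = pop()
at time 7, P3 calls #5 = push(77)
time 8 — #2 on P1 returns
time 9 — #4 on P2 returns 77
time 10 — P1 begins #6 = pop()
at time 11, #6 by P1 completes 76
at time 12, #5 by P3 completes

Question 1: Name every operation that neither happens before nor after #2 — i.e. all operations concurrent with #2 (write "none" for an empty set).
Answer: #3, #4, #5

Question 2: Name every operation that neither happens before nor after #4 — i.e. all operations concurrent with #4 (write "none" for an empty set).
Answer: #2, #5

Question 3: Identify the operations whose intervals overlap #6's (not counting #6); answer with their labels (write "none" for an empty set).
Answer: #5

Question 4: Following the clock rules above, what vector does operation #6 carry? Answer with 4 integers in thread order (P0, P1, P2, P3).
Answer: (1, 3, 0, 0)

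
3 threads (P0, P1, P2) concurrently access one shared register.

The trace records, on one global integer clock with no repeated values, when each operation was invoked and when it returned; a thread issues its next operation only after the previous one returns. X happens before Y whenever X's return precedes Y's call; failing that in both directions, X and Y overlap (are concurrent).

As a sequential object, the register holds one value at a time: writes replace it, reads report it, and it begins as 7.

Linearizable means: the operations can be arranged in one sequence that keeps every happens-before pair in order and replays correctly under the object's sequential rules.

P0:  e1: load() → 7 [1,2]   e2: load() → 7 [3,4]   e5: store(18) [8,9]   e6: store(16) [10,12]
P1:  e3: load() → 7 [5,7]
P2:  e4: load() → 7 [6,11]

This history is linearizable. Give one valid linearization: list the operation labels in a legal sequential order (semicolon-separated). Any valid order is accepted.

e1; e2; e3; e4; e5; e6

after step 1 (e1 load() → 7): value 7
after step 2 (e2 load() → 7): value 7
after step 3 (e3 load() → 7): value 7
after step 4 (e4 load() → 7): value 7
after step 5 (e5 store(18)): value 18
after step 6 (e6 store(16)): value 16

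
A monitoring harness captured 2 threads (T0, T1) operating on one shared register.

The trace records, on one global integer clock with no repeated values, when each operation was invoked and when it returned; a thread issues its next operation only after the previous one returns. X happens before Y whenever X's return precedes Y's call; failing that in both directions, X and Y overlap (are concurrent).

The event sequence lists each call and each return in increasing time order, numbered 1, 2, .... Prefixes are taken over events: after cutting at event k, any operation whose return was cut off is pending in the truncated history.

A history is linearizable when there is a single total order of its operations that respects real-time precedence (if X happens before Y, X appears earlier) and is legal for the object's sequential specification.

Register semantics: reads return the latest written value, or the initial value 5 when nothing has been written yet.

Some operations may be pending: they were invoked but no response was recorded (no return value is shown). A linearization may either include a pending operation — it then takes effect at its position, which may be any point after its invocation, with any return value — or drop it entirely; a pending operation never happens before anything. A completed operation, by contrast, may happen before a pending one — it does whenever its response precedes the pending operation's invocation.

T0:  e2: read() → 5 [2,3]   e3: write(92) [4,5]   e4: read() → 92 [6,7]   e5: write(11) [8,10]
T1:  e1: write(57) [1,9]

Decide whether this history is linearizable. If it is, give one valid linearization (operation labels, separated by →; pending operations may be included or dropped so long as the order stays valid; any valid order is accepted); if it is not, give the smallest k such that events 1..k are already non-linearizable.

linearizable — witness: e2 → e1 → e3 → e4 → e5

after step 1 (e2 read() → 5): value 5
after step 2 (e1 write(57)): value 57
after step 3 (e3 write(92)): value 92
after step 4 (e4 read() → 92): value 92
after step 5 (e5 write(11)): value 11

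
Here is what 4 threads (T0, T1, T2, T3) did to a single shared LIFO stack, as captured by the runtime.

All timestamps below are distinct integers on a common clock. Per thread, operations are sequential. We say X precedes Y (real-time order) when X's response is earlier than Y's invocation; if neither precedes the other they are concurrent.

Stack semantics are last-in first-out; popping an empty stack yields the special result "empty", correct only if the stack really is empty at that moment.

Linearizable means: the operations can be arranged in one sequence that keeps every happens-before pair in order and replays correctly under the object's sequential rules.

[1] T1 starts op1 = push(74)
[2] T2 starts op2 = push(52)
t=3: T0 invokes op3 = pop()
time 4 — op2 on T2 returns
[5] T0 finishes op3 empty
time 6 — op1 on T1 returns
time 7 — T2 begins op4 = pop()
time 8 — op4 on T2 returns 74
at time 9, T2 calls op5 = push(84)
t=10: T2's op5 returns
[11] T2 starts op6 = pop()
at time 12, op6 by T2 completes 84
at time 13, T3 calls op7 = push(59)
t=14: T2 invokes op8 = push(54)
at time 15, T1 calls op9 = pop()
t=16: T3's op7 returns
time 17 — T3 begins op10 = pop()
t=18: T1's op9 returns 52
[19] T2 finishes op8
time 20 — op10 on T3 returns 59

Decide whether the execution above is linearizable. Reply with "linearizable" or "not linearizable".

witness order: op3, op2, op1, op4, op5, op6, op7, op10, op9, op8
after step 1 (op3 pop() → empty): stack <>
after step 2 (op2 push(52)): stack <52>
after step 3 (op1 push(74)): stack <52,74>
after step 4 (op4 pop() → 74): stack <52>
after step 5 (op5 push(84)): stack <52,84>
after step 6 (op6 pop() → 84): stack <52>
after step 7 (op7 push(59)): stack <52,59>
after step 8 (op10 pop() → 59): stack <52>
after step 9 (op9 pop() → 52): stack <>
after step 10 (op8 push(54)): stack <54>

linearizable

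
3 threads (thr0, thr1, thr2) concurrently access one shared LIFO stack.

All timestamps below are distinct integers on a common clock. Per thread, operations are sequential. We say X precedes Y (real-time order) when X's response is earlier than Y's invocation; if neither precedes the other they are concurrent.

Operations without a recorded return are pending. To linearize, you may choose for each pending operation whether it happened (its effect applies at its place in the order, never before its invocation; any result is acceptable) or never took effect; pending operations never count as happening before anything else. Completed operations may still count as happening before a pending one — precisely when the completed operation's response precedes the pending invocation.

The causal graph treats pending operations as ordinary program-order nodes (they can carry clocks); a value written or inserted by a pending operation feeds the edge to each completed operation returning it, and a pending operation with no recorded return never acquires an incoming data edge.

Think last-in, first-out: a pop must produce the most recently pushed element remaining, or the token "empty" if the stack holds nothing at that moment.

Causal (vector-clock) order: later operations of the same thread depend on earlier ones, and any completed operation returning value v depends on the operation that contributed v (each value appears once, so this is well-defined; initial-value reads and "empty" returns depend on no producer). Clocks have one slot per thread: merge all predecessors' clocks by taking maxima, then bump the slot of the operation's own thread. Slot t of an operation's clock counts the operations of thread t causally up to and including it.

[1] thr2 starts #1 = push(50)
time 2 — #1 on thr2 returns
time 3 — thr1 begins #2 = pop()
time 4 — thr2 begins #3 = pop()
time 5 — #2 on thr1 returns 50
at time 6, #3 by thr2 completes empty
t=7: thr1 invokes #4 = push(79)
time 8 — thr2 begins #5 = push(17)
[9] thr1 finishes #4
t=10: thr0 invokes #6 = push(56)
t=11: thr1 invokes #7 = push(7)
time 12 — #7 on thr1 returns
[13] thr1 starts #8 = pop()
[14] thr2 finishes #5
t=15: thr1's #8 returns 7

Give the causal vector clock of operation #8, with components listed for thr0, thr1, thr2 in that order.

(0, 4, 1)

VC(#1, invoked at 1): no causal predecessors; +1 on thr2 → (0, 0, 1)
VC(#6, invoked at 10): no causal predecessors; +1 on thr0 → (1, 0, 0)
merge at #3 (invoked 4): VC(#1)=(0, 0, 1), own-thread bump on thr2 → (0, 0, 2)
merge at #2 (invoked 3): VC(#1)=(0, 0, 1), own-thread bump on thr1 → (0, 1, 1)
merge at #5 (invoked 8): VC(#3)=(0, 0, 2), own-thread bump on thr2 → (0, 0, 3)
merge at #4 (invoked 7): VC(#2)=(0, 1, 1), own-thread bump on thr1 → (0, 2, 1)
merge at #7 (invoked 11): VC(#4)=(0, 2, 1), own-thread bump on thr1 → (0, 3, 1)
merge at #8 (invoked 13): VC(#7)=(0, 3, 1), own-thread bump on thr1 → (0, 4, 1)
target: VC(#8) = (0, 4, 1)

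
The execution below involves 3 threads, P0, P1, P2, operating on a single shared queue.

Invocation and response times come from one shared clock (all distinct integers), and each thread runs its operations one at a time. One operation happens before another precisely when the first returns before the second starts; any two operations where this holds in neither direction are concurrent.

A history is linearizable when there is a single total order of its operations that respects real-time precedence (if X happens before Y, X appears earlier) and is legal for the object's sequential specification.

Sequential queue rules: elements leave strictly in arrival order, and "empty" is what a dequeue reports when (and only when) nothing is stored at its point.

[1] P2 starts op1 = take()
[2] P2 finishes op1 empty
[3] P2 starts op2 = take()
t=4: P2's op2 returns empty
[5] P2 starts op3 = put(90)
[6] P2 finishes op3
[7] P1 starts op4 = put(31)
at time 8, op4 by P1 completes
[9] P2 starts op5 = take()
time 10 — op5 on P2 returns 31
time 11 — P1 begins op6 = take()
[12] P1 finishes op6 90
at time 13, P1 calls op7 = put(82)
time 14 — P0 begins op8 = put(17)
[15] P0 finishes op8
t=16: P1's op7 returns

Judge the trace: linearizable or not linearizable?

not linearizable

events 1..9 are fine; event 10 — the response of op5 at time 10 — makes the prefix non-linearizable
exhaustive check: the 5 completed queue ops admit one real-time order; illegal
take op1, op2, op3, op4, op5: step 5 already fails, because op5 take() → 31 cannot occur there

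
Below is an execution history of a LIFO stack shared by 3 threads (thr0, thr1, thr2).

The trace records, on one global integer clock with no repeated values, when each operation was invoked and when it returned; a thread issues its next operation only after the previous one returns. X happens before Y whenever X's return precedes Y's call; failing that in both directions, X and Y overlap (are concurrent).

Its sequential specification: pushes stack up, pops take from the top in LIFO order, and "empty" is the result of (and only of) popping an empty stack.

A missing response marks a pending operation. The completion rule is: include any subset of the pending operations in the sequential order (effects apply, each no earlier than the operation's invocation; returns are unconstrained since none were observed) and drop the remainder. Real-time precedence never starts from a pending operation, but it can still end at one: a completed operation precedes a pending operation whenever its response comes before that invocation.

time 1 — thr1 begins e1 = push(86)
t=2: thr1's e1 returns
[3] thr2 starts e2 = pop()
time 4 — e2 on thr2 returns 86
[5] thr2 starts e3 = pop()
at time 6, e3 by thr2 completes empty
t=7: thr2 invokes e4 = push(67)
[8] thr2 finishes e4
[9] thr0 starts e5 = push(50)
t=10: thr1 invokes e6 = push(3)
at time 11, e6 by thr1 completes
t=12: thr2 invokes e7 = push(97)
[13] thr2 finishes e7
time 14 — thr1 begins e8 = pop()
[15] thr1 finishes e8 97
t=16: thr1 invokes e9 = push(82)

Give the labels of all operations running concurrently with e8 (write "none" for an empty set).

e5

e8 runs from 14 to 15; window-overlapping ops are concurrent
e1 [1,2]: before
e2 [3,4]: before
e3 [5,6]: before
e4 [7,8]: before
e5 [9,…): concurrent
e6 [10,11]: before
e7 [12,13]: before
e9 [16,…): after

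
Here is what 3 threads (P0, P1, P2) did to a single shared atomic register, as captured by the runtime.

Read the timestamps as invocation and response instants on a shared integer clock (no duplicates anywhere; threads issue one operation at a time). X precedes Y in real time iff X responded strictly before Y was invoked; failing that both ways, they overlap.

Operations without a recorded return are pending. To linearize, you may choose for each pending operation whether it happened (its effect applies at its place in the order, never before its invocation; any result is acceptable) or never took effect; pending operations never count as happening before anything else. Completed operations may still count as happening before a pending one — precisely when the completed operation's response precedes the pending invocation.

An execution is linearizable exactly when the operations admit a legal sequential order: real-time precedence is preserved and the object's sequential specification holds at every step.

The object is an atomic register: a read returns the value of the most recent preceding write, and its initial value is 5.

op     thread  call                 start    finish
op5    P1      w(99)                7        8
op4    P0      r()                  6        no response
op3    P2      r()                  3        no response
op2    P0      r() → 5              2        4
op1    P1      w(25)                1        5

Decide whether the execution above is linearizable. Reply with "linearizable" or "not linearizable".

linearizable

witness order: op2, op1, op3, op4, op5
1. op2 r() → 5, leaving value 5
2. op1 w(25), leaving value 25
3. op3 r() (pending, included), leaving value 25
4. op4 r() (pending, included), leaving value 25
5. op5 w(99), leaving value 99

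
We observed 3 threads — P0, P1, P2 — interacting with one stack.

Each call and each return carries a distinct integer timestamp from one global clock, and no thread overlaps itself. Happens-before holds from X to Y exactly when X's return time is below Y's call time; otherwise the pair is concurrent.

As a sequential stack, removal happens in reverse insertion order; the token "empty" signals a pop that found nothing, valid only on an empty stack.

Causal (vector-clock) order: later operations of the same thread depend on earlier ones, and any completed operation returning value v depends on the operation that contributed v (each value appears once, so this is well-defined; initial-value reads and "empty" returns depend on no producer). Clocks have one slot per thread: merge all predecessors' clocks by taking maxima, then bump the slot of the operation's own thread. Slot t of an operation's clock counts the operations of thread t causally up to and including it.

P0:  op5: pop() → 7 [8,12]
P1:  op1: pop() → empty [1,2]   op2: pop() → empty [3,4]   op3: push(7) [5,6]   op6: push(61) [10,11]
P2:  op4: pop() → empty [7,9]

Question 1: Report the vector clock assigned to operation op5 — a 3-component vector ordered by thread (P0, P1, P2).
root op op4, invoked 7: fresh clock plus P2's own tick → (0, 0, 1)
root op op1, invoked 1: fresh clock plus P1's own tick → (0, 1, 0)
op2 (invocation 3): componentwise max over VC(op1)=(0, 1, 0), +1 at P1, giving (0, 2, 0)
op3 (invocation 5): componentwise max over VC(op2)=(0, 2, 0), +1 at P1, giving (0, 3, 0)
op6 (invocation 10): componentwise max over VC(op3)=(0, 3, 0), +1 at P1, giving (0, 4, 0)
op5 (invocation 8): componentwise max over VC(op3)=(0, 3, 0), +1 at P0, giving (1, 3, 0)
target: VC(op5) = (1, 3, 0)

(1, 3, 0)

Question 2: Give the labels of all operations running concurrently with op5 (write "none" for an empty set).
op5 spans [8,12]: anything still running between times 8 and 12 counts as concurrent
op1 [1,2]: before
op2 [3,4]: before
op3 [5,6]: before
op4 [7,9]: concurrent
op6 [10,11]: concurrent

op4, op6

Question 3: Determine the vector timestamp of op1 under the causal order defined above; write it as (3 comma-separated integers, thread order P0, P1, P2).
VC(op4, invoked at 7): no causal predecessors; +1 on P2 → (0, 0, 1)
VC(op1, invoked at 1): no causal predecessors; +1 on P1 → (0, 1, 0)
invoked at 3, op2 merges VC(op1)=(0, 1, 0) and bumps P1's slot → (0, 2, 0)
invoked at 5, op3 merges VC(op2)=(0, 2, 0) and bumps P1's slot → (0, 3, 0)
invoked at 10, op6 merges VC(op3)=(0, 3, 0) and bumps P1's slot → (0, 4, 0)
invoked at 8, op5 merges VC(op3)=(0, 3, 0) and bumps P0's slot → (1, 3, 0)
target: VC(op1) = (0, 1, 0)

(0, 1, 0)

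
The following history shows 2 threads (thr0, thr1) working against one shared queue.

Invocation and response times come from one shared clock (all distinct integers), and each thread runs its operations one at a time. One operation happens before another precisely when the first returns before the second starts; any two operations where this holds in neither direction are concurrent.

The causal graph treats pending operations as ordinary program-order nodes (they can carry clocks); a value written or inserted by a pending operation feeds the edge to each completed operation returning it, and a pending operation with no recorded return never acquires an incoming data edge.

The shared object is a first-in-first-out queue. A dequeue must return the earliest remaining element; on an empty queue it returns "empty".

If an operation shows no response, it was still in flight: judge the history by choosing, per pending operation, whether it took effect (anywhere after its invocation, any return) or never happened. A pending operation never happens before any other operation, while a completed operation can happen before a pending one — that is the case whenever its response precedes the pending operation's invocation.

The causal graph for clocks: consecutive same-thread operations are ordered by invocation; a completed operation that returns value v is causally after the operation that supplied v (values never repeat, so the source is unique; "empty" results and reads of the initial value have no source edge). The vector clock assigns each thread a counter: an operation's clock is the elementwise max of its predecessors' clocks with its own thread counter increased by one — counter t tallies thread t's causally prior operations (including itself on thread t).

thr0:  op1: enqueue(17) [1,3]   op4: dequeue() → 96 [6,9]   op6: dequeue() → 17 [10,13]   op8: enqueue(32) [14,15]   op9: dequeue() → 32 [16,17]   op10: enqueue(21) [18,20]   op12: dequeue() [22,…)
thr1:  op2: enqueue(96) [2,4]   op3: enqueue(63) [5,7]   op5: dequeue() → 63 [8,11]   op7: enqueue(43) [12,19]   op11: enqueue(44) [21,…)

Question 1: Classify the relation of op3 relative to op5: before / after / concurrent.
op3 spans [5,7], op5 spans [8,11]
resp(op3)=7 < inv(op5)=8

before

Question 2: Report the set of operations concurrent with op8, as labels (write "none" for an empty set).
op8 spans [14,15]; an op avoiding the whole window 14..15 is ordered, any other is concurrent
op1 [1,3]: before
op2 [2,4]: before
op3 [5,7]: before
op4 [6,9]: before
op5 [8,11]: before
op6 [10,13]: before
op7 [12,19]: concurrent
op9 [16,17]: after
op10 [18,20]: after
op11 [21,…): after
op12 [22,…): after

op7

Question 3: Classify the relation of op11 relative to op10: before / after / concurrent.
op11 spans [21,…), op10 spans [18,20]
resp(op10)=20 < inv(op11)=21

after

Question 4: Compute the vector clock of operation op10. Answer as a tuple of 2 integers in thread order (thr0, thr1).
invoked at 2, op2 has no predecessors; its own thr1 bump gives (0, 1)
invoked at 1, op1 has no predecessors; its own thr0 bump gives (1, 0)
VC(op3, invoked at 5): max of VC(op2)=(0, 1), then +1 on thread thr1 → (0, 2)
VC(op5, invoked at 8): max of VC(op3)=(0, 2), then +1 on thread thr1 → (0, 3)
VC(op4, invoked at 6): max of VC(op1)=(1, 0), VC(op2)=(0, 1), then +1 on thread thr0 → (2, 1)
VC(op7, invoked at 12): max of VC(op5)=(0, 3), then +1 on thread thr1 → (0, 4)
VC(op6, invoked at 10): max of VC(op1)=(1, 0), VC(op4)=(2, 1), then +1 on thread thr0 → (3, 1)
VC(op11, invoked at 21): max of VC(op7)=(0, 4), then +1 on thread thr1 → (0, 5)
VC(op8, invoked at 14): max of VC(op6)=(3, 1), then +1 on thread thr0 → (4, 1)
VC(op9, invoked at 16): max of VC(op8)=(4, 1), then +1 on thread thr0 → (5, 1)
VC(op10, invoked at 18): max of VC(op9)=(5, 1), then +1 on thread thr0 → (6, 1)
VC(op12, invoked at 22): max of VC(op10)=(6, 1), then +1 on thread thr0 → (7, 1)
target: VC(op10) = (6, 1)

(6, 1)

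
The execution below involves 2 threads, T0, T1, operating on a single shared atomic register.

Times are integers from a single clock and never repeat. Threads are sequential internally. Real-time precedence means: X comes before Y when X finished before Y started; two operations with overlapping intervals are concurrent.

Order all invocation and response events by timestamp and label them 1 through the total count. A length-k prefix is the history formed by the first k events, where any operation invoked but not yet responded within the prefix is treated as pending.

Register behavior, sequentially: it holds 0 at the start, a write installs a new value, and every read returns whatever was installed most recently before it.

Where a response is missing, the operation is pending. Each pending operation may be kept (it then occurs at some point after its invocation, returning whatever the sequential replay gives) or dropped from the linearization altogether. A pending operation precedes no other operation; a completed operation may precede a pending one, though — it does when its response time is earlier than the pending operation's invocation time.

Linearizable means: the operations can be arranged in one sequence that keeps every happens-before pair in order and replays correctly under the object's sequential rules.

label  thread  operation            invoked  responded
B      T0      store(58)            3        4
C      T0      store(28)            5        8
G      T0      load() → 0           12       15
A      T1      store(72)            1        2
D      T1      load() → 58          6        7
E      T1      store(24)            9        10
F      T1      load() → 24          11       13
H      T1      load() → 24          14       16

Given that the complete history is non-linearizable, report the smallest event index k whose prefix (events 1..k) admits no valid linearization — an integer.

events 1..14 are linearizable; a witness order is A, B, D, C, E, F:
step 1: A store(72) — value 72
step 2: B store(58) — value 58
step 3: D load() → 58 — value 58
step 4: C store(28) — value 28
step 5: E store(24) — value 24
step 6: F load() → 24 — value 24
once event 15 joins (G's response, time 15), exhaustive search finds no witness
no escape via the 1 pending operation (H): every completion choice fails
one such order, A, B, C, D, E, F, G (pending dropped), breaks at step 4 where D load() → 58 is illegal
one such order, A, B, C, D, E, G, F (pending dropped), breaks at step 4 where D load() → 58 is illegal

15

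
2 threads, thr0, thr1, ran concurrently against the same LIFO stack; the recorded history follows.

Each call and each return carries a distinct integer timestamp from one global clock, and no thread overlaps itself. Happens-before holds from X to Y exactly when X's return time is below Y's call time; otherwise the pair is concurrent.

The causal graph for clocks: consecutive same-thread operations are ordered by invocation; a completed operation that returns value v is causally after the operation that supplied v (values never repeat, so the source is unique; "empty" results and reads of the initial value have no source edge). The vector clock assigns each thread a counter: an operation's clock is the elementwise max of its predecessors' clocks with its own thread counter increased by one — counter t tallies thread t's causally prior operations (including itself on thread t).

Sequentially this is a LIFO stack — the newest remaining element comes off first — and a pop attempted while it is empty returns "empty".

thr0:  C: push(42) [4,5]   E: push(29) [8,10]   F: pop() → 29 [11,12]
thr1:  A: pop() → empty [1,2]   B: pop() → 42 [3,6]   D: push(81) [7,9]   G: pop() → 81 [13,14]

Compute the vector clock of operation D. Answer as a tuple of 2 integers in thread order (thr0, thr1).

(1, 3)

invoked at 1, A has no predecessors; its own thr1 bump gives (0, 1)
invoked at 4, C has no predecessors; its own thr0 bump gives (1, 0)
VC(E, invoked at 8): max of VC(C)=(1, 0), then +1 on thread thr0 → (2, 0)
VC(B, invoked at 3): max of VC(A)=(0, 1), VC(C)=(1, 0), then +1 on thread thr1 → (1, 2)
VC(F, invoked at 11): max of VC(E)=(2, 0), then +1 on thread thr0 → (3, 0)
VC(D, invoked at 7): max of VC(B)=(1, 2), then +1 on thread thr1 → (1, 3)
VC(G, invoked at 13): max of VC(D)=(1, 3), then +1 on thread thr1 → (1, 4)
target: VC(D) = (1, 3)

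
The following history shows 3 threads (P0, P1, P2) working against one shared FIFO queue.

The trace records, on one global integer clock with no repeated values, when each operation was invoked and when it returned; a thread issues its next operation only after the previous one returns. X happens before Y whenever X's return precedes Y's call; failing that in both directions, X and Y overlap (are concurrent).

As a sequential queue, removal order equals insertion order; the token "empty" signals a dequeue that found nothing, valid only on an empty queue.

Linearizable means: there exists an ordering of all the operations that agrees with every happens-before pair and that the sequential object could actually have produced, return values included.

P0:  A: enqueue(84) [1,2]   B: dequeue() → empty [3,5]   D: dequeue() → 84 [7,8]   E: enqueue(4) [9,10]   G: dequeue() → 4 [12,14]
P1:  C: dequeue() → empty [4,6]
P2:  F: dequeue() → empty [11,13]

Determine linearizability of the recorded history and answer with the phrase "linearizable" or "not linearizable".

events 1..5 are fine; event 6 — the response of C at time 6 — makes the prefix non-linearizable
the 3 completed operations admit 2 real-time orders; each fails the FIFO queue replay
one such order, A, B, C, breaks at step 2 where B dequeue() → empty is illegal
one such order, A, C, B, breaks at step 2 where C dequeue() → empty is illegal

not linearizable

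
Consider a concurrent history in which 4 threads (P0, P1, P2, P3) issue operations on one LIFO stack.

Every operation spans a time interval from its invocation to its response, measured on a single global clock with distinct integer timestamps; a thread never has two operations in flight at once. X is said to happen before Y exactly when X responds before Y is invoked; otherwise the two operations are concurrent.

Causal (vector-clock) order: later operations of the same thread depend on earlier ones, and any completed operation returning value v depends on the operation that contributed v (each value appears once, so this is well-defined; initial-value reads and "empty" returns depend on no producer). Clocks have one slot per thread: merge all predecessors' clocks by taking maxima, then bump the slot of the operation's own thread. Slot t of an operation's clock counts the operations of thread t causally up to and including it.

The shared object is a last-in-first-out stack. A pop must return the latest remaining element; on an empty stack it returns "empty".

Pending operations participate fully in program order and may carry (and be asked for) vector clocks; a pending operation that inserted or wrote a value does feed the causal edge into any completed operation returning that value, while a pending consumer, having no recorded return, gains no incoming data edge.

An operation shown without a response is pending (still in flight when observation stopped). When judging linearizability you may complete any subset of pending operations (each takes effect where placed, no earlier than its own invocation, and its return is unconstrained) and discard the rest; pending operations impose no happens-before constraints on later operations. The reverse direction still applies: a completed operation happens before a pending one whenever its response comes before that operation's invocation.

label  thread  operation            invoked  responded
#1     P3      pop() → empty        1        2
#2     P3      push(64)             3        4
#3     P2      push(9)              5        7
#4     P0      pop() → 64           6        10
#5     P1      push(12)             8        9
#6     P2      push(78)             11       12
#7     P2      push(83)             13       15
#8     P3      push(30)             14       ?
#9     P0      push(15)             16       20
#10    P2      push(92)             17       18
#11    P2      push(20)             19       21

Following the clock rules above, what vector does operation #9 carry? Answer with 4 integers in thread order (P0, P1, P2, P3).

(2, 0, 0, 2)

#1, invoked 1, has no incoming edges; only P3's bump applies → (0, 0, 0, 1)
#3, invoked 5, has no incoming edges; only P2's bump applies → (0, 0, 1, 0)
#5, invoked 8, has no incoming edges; only P1's bump applies → (0, 1, 0, 0)
VC(#2, invoked at 3): max of VC(#1)=(0, 0, 0, 1), then +1 on thread P3 → (0, 0, 0, 2)
VC(#6, invoked at 11): max of VC(#3)=(0, 0, 1, 0), then +1 on thread P2 → (0, 0, 2, 0)
VC(#8, invoked at 14): max of VC(#2)=(0, 0, 0, 2), then +1 on thread P3 → (0, 0, 0, 3)
VC(#7, invoked at 13): max of VC(#6)=(0, 0, 2, 0), then +1 on thread P2 → (0, 0, 3, 0)
VC(#4, invoked at 6): max of VC(#2)=(0, 0, 0, 2), then +1 on thread P0 → (1, 0, 0, 2)
VC(#10, invoked at 17): max of VC(#7)=(0, 0, 3, 0), then +1 on thread P2 → (0, 0, 4, 0)
VC(#9, invoked at 16): max of VC(#4)=(1, 0, 0, 2), then +1 on thread P0 → (2, 0, 0, 2)
VC(#11, invoked at 19): max of VC(#10)=(0, 0, 4, 0), then +1 on thread P2 → (0, 0, 5, 0)
target: VC(#9) = (2, 0, 0, 2)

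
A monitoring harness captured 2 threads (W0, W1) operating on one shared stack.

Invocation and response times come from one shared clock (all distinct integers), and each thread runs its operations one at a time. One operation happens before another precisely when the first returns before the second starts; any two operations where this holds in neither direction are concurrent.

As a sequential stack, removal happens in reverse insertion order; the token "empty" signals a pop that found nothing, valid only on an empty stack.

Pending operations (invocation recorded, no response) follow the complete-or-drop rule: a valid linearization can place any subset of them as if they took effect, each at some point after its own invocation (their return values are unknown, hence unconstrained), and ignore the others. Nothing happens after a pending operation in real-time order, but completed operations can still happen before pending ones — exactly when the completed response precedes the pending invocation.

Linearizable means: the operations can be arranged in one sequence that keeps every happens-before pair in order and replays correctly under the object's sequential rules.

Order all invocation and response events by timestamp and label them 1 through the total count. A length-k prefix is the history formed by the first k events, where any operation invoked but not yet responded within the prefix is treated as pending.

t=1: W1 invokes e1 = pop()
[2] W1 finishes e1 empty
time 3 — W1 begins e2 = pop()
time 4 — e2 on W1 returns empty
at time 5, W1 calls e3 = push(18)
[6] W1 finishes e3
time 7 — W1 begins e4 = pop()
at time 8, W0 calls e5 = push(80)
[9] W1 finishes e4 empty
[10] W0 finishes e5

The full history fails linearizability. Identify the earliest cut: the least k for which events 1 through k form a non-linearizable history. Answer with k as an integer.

9

a valid linearization of events 1..8 exists, for instance e1, e2, e3:
step 1: e1 pop() → empty — stack <>
step 2: e2 pop() → empty — stack <>
step 3: e3 push(18) — stack <18>
adding event 9 (e4 responds at 9) leaves no legal real-time order
include/drop combinations of the 1 pending operation (e5) were all tried; none helps
one such order, e1, e2, e3, e4 (pending dropped), breaks at step 4 where e4 pop() → empty is illegal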